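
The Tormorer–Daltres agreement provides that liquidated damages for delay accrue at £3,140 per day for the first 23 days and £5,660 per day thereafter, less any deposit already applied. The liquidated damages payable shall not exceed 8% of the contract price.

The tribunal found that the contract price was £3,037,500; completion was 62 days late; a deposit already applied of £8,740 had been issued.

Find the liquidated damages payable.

First 23 days: 23 × £3,140 = £72,220
Remaining days: (62 − 23) × £5,660 = £220,740
Accrued per-day damages: £72,220 + £220,740 = £292,960
Less deposit already applied: £292,960 − £8,740 = £284,220
Cap: 8% of £3,037,500 = £243,000
Cap at £243,000: £284,220 exceeds the cap → £243,000

Liquidated damages: £243,000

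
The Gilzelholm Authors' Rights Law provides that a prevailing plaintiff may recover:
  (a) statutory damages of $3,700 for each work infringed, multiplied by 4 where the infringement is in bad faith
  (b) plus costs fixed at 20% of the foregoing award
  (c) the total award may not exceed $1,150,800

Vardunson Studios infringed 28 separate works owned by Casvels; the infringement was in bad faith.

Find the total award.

$497,280

Statutory damages: 28 × $3,700 = $103,600
Multiplied by 4: 4 × $103,600 = $414,400
Costs: 20% of $414,400 = $82,880
Award plus costs: $414,400 + $82,880 = $497,280
Cap at $1,150,800: $497,280 is within the cap, no reduction.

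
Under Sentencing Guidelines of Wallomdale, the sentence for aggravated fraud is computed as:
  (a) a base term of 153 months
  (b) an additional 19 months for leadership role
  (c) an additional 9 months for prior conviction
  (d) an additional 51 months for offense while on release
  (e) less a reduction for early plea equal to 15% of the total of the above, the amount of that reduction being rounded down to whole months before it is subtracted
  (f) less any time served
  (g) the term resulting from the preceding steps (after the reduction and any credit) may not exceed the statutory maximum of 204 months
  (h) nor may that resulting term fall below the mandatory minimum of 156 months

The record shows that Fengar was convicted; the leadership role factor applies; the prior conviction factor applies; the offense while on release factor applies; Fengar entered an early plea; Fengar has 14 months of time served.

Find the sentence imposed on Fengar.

Leadership role enhancement: +19 months
Prior conviction enhancement: +9 months
Offense while on release enhancement: +51 months
Adjusted term: 153 months + 19 months + 9 months + 51 months = 232 months
Early plea reduction: 15% of 232 months = 34 months (rounded down)
After reduction: 232 − 34 = 198 months
Less time served: 198 months − 14 months = 184 months
Cap at 204 months: 184 months is within the cap, no reduction.
Minimum 156 months: 184 months meets the minimum, no increase.

Sentence: 184 months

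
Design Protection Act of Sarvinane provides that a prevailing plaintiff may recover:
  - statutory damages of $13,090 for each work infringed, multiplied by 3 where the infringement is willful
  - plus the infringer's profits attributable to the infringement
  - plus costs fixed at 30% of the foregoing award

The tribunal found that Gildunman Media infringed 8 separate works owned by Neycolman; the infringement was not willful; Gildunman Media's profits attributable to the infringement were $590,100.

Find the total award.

Award: $903,266

Statutory damages: 8 × $13,090 = $104,720
Infringement not willful: no ×3 enhancement.
Combined award: $104,720 + $590,100 = $694,820
Costs: 30% of $694,820 = $208,446
Award plus costs: $694,820 + $208,446 = $903,266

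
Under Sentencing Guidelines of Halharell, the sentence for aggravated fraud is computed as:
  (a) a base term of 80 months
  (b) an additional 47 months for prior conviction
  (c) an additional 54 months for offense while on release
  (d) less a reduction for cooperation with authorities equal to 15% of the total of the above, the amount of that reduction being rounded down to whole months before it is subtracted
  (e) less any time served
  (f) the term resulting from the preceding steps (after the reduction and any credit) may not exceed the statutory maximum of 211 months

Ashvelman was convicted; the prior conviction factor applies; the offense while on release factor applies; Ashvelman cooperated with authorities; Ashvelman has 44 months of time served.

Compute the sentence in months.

110 months

Prior conviction enhancement: +47 months
Offense while on release enhancement: +54 months
Adjusted term: 80 months + 47 months + 54 months = 181 months
Cooperation with authorities reduction: 15% of 181 months = 27 months (rounded down)
After reduction: 181 − 27 = 154 months
Less time served: 154 months − 44 months = 110 months
Cap at 211 months: 110 months is within the cap, no reduction.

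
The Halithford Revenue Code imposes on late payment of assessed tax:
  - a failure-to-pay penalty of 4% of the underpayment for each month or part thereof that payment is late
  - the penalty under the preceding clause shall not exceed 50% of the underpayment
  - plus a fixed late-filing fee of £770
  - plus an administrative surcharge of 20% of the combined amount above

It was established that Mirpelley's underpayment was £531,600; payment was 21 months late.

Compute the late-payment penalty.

Accrued rate: 4% × 21 = 84%, capped at 50% → 50%
Failure-to-pay penalty: 50% of £531,600 = £265,800
Penalty before surcharge: £265,800 + £770 = £266,570
Administrative surcharge: 20% of £266,570 = £53,314
Total penalty: £266,570 + £53,314 = £319,884

£319,884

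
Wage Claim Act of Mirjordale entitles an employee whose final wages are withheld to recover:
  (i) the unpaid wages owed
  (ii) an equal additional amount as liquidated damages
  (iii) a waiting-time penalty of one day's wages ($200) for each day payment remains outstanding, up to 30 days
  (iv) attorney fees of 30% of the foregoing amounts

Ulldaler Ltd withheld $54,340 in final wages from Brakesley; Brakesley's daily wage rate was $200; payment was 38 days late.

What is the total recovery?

$149,084

Liquidated damages (equal amount): $54,340
Penalty days: min(38, 30) = 30
Waiting-time penalty: 30 × $200 = $6,000
Subtotal: $54,340 + $54,340 + $6,000 = $114,680
Attorney fees: 30% of $114,680 = $34,404
Total award: $114,680 + $34,404 = $149,084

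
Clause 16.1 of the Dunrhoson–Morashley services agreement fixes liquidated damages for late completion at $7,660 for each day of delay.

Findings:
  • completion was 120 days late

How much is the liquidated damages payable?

Per-day damages: 120 × $7,660 = $919,200

$919,200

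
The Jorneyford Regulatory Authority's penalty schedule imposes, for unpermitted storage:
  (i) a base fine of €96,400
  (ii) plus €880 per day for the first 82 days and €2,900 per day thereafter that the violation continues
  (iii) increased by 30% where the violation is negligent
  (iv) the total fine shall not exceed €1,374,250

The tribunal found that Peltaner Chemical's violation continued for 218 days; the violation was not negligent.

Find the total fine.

First 82 days: 82 × €880 = €72,160
Remaining days: (218 − 82) × €2,900 = €394,400
Per-day component: €72,160 + €394,400 = €466,560
Base plus per-day: €96,400 + €466,560 = €562,960
The violation was not negligent: no 30% increase.
Cap at €1,374,250: €562,960 is within the cap, no reduction.

€562,960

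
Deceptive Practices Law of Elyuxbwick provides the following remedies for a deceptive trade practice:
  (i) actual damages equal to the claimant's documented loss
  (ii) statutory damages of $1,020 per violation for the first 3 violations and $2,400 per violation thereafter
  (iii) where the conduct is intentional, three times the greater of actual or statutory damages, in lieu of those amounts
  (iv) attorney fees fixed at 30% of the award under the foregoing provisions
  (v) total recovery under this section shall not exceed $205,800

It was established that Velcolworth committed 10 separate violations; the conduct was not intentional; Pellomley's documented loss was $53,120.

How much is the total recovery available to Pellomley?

$94,874

First 3 violations: 3 × $1,020 = $3,060
Remaining violations: (10 − 3) × $2,400 = $16,800
Statutory damages: $3,060 + $16,800 = $19,860
Conduct not intentional: the in-lieu enhancement does not apply.
Actual plus statutory damages: $53,120 + $19,860 = $72,980
Attorney fees: 30% of $72,980 = $21,894
Total before cap: $72,980 + $21,894 = $94,874
Cap at $205,800: $94,874 is within the cap, no reduction.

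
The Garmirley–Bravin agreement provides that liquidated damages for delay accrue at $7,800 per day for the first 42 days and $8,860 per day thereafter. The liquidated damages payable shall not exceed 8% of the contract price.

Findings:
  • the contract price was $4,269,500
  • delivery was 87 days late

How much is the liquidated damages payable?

$341,560

First 42 days: 42 × $7,800 = $327,600
Remaining days: (87 − 42) × $8,860 = $398,700
Accrued per-day damages: $327,600 + $398,700 = $726,300
Cap: 8% of $4,269,500 = $341,560
Cap at $341,560: $726,300 exceeds the cap → $341,560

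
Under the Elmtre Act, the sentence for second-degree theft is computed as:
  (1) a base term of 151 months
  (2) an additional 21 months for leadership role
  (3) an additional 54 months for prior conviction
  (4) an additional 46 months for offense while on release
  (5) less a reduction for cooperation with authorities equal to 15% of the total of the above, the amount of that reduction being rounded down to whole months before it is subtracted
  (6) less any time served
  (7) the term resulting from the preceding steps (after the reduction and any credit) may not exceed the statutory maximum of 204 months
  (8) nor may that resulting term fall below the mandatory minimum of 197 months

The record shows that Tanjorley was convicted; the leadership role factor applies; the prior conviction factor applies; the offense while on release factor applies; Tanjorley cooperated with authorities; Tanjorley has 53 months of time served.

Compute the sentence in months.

Leadership role enhancement: +21 months
Prior conviction enhancement: +54 months
Offense while on release enhancement: +46 months
Adjusted term: 151 months + 21 months + 54 months + 46 months = 272 months
Cooperation with authorities reduction: 15% of 272 months = 40 months (rounded down)
After reduction: 272 − 40 = 232 months
Less time served: 232 months − 53 months = 179 months
Cap at 204 months: 179 months is within the cap, no reduction.
Minimum 197 months: 179 months is below the minimum → 197 months

197 months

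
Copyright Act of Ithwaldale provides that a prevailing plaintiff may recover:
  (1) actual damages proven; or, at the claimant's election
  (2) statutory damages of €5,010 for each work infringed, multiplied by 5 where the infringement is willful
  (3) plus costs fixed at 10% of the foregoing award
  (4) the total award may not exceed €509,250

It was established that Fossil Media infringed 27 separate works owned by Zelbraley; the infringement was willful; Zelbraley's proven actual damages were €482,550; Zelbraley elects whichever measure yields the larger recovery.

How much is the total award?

Statutory damages: 27 × €5,010 = €135,270
Multiplied by 5: 5 × €135,270 = €676,350
Greater of actual damages (€482,550) or enhanced statutory damages (€676,350): €676,350
Costs: 10% of €676,350 = €67,635
Award plus costs: €676,350 + €67,635 = €743,985
Cap at €509,250: €743,985 exceeds the cap → €509,250

€509,250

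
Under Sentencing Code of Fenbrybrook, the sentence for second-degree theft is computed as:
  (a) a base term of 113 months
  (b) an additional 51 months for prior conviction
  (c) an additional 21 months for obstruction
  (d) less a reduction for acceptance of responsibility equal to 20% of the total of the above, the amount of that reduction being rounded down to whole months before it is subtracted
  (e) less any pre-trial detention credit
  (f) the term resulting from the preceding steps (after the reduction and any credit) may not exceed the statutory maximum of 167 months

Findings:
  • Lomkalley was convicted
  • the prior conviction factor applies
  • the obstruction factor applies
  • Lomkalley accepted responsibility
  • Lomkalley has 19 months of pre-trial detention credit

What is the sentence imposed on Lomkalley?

129 months

Prior conviction enhancement: +51 months
Obstruction enhancement: +21 months
Adjusted term: 113 months + 51 months + 21 months = 185 months
Acceptance of responsibility reduction: 20% of 185 months = 37 months (rounded down)
After reduction: 185 − 37 = 148 months
Less pre-trial detention credit: 148 months − 19 months = 129 months
Cap at 167 months: 129 months is within the cap, no reduction.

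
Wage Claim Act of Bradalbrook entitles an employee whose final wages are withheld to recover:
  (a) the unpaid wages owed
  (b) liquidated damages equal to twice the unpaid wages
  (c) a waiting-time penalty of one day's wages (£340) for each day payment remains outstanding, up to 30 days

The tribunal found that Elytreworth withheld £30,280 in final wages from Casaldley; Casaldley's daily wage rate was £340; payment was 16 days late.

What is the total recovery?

Doubled: 2 × £30,280 = £60,560
Penalty days: min(16, 30) = 16
Waiting-time penalty: 16 × £340 = £5,440
Total award: £30,280 + £60,560 + £5,440 = £96,280

£96,280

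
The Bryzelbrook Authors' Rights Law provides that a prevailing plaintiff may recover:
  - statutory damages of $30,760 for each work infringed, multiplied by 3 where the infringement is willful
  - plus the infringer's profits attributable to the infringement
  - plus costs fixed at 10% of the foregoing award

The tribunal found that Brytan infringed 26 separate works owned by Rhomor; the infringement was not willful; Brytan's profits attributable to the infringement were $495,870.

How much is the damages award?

$1,425,193

Statutory damages: 26 × $30,760 = $799,760
Infringement not willful: no ×3 enhancement.
Combined award: $799,760 + $495,870 = $1,295,630
Costs: 10% of $1,295,630 = $129,563
Award plus costs: $1,295,630 + $129,563 = $1,425,193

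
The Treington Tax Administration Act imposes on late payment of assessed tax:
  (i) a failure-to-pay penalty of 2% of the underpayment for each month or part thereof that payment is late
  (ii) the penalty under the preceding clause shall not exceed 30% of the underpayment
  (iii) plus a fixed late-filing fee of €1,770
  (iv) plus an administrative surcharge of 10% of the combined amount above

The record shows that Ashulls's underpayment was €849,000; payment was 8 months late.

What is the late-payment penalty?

Accrued rate: 2% × 8 = 16%, capped at 30% → 16%
Failure-to-pay penalty: 16% of €849,000 = €135,840
Penalty before surcharge: €135,840 + €1,770 = €137,610
Administrative surcharge: 10% of €137,610 = €13,761
Total penalty: €137,610 + €13,761 = €151,371

€151,371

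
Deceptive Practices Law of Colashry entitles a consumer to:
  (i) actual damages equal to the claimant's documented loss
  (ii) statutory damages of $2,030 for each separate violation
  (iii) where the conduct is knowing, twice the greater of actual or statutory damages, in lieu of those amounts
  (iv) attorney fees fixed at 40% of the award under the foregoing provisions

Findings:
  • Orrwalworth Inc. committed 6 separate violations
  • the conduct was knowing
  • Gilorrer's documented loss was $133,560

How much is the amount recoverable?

Statutory damages: 6 × $2,030 = $12,180
Greater of actual damages ($133,560) or statutory damages ($12,180): $133,560
Doubled: 2 × $133,560 = $267,120
Attorney fees: 40% of $267,120 = $106,848
Total recovery: $267,120 + $106,848 = $373,968

$373,968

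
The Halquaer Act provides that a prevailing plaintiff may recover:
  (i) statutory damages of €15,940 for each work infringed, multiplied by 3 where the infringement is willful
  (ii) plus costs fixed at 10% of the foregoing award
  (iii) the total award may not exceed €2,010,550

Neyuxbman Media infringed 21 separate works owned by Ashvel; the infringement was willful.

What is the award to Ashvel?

Statutory damages: 21 × €15,940 = €334,740
Trebled: 3 × €334,740 = €1,004,220
Costs: 10% of €1,004,220 = €100,422
Award plus costs: €1,004,220 + €100,422 = €1,104,642
Cap at €2,010,550: €1,104,642 is within the cap, no reduction.

€1,104,642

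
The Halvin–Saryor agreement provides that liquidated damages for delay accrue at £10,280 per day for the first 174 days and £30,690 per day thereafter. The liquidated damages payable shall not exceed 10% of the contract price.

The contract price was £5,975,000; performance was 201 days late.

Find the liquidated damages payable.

First 174 days: 174 × £10,280 = £1,788,720
Remaining days: (201 − 174) × £30,690 = £828,630
Accrued per-day damages: £1,788,720 + £828,630 = £2,617,350
Cap: 10% of £5,975,000 = £597,500
Cap at £597,500: £2,617,350 exceeds the cap → £597,500

£597,500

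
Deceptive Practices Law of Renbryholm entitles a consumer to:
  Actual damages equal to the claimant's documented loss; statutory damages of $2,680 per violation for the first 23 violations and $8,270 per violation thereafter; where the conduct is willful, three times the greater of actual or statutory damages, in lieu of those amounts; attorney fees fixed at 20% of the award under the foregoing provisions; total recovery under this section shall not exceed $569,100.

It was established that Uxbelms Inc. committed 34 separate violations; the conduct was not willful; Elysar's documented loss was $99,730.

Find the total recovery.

$302,808

First 23 violations: 23 × $2,680 = $61,640
Remaining violations: (34 − 23) × $8,270 = $90,970
Statutory damages: $61,640 + $90,970 = $152,610
Conduct not willful: the in-lieu enhancement does not apply.
Actual plus statutory damages: $99,730 + $152,610 = $252,340
Attorney fees: 20% of $252,340 = $50,468
Total before cap: $252,340 + $50,468 = $302,808
Cap at $569,100: $302,808 is within the cap, no reduction.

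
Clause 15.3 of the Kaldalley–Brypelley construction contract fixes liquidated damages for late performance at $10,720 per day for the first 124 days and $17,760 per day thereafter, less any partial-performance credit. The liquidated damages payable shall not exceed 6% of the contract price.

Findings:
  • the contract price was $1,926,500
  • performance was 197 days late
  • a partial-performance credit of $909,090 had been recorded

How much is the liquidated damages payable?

First 124 days: 124 × $10,720 = $1,329,280
Remaining days: (197 − 124) × $17,760 = $1,296,480
Accrued per-day damages: $1,329,280 + $1,296,480 = $2,625,760
Less partial-performance credit: $2,625,760 − $909,090 = $1,716,670
Cap: 6% of $1,926,500 = $115,590
Cap at $115,590: $1,716,670 exceeds the cap → $115,590

$115,590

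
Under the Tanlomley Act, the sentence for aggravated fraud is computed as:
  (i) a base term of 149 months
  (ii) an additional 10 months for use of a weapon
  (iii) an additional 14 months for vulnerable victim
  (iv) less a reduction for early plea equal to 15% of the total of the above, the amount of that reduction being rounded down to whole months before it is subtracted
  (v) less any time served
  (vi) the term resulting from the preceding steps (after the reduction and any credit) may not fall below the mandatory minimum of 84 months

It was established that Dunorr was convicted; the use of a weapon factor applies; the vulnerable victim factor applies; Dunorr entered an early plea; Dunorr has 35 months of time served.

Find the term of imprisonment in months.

Sentence: 113 months

Use of a weapon enhancement: +10 months
Vulnerable victim enhancement: +14 months
Adjusted term: 149 months + 10 months + 14 months = 173 months
Early plea reduction: 15% of 173 months = 25 months (rounded down)
After reduction: 173 − 25 = 148 months
Less time served: 148 months − 35 months = 113 months
Minimum 84 months: 113 months meets the minimum, no increase.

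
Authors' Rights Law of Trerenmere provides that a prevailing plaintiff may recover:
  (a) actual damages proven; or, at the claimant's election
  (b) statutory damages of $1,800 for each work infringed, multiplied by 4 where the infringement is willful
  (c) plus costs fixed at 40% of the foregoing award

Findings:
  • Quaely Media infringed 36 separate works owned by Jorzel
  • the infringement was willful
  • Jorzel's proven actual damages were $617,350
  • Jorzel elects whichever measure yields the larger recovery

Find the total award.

$864,290

Statutory damages: 36 × $1,800 = $64,800
Multiplied by 4: 4 × $64,800 = $259,200
Greater of actual damages ($617,350) or enhanced statutory damages ($259,200): $617,350
Costs: 40% of $617,350 = $246,940
Award plus costs: $617,350 + $246,940 = $864,290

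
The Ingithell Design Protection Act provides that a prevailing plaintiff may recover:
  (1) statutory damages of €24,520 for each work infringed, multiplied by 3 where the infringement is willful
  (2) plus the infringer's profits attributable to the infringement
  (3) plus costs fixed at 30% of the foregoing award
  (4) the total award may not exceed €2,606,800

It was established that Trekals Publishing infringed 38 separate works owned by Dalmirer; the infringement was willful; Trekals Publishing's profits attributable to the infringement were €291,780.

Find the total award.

€2,606,800

Statutory damages: 38 × €24,520 = €931,760
Trebled: 3 × €931,760 = €2,795,280
Combined award: €2,795,280 + €291,780 = €3,087,060
Costs: 30% of €3,087,060 = €926,118
Award plus costs: €3,087,060 + €926,118 = €4,013,178
Cap at €2,606,800: €4,013,178 exceeds the cap → €2,606,800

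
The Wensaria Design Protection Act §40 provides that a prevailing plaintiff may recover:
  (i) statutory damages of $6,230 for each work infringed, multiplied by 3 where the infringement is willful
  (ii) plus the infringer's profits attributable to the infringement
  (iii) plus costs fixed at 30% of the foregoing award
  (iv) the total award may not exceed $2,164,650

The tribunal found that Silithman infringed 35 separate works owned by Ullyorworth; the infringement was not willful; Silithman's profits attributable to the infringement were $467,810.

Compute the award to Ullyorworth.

Statutory damages: 35 × $6,230 = $218,050
Infringement not willful: no ×3 enhancement.
Combined award: $218,050 + $467,810 = $685,860
Costs: 30% of $685,860 = $205,758
Award plus costs: $685,860 + $205,758 = $891,618
Cap at $2,164,650: $891,618 is within the cap, no reduction.

$891,618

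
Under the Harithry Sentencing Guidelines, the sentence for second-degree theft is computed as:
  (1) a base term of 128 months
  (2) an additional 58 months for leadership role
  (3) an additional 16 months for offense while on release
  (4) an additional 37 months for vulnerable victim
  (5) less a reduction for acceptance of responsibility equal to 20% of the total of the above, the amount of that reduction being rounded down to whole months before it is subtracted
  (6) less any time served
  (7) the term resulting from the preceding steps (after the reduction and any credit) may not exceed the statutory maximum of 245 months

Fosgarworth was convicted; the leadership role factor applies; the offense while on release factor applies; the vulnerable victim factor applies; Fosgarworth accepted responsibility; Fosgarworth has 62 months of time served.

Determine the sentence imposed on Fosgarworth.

130 months

Leadership role enhancement: +58 months
Offense while on release enhancement: +16 months
Vulnerable victim enhancement: +37 months
Adjusted term: 128 months + 58 months + 16 months + 37 months = 239 months
Acceptance of responsibility reduction: 20% of 239 months = 47 months (rounded down)
After reduction: 239 − 47 = 192 months
Less time served: 192 months − 62 months = 130 months
Cap at 245 months: 130 months is within the cap, no reduction.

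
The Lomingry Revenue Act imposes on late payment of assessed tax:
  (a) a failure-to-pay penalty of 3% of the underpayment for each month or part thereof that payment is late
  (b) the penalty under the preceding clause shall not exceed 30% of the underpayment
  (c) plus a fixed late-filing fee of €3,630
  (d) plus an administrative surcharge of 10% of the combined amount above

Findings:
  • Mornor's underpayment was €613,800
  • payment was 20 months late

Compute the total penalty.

Accrued rate: 3% × 20 = 60%, capped at 30% → 30%
Failure-to-pay penalty: 30% of €613,800 = €184,140
Penalty before surcharge: €184,140 + €3,630 = €187,770
Administrative surcharge: 10% of €187,770 = €18,777
Total penalty: €187,770 + €18,777 = €206,547

Penalty: €206,547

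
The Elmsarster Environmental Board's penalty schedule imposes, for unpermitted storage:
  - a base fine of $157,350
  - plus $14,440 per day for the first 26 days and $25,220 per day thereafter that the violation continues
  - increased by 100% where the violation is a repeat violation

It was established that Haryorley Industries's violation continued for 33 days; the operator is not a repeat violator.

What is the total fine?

Civil penalty: $709,330

First 26 days: 26 × $14,440 = $375,440
Remaining days: (33 − 26) × $25,220 = $176,540
Per-day component: $375,440 + $176,540 = $551,980
Base plus per-day: $157,350 + $551,980 = $709,330
The operator is not a repeat violator: no 100% increase.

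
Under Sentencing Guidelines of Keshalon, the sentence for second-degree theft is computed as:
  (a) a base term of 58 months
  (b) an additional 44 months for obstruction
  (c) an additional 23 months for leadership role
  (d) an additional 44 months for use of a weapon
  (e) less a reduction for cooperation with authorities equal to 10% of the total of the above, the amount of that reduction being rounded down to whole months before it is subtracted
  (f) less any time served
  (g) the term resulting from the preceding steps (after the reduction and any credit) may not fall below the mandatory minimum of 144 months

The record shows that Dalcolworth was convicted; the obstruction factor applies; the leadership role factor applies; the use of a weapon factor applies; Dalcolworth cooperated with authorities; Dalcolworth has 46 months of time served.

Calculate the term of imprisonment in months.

144 months

Obstruction enhancement: +44 months
Leadership role enhancement: +23 months
Use of a weapon enhancement: +44 months
Adjusted term: 58 months + 44 months + 23 months + 44 months = 169 months
Cooperation with authorities reduction: 10% of 169 months = 16 months (rounded down)
After reduction: 169 − 16 = 153 months
Less time served: 153 months − 46 months = 107 months
Minimum 144 months: 107 months is below the minimum → 144 months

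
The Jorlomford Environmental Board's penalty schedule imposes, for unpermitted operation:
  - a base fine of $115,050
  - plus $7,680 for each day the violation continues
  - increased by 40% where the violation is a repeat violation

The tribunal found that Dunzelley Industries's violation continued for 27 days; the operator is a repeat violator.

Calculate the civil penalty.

Per-day component: 27 × $7,680 = $207,360
Base plus per-day: $115,050 + $207,360 = $322,410
Enhancement: 40% of $322,410 = $128,964
Enhanced fine: $322,410 + $128,964 = $451,374

$451,374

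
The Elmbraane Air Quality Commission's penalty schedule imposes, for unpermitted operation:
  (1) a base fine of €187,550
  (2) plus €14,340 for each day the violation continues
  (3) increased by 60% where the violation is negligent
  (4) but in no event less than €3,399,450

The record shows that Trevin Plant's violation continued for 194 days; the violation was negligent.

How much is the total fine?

€4,751,216

Per-day component: 194 × €14,340 = €2,781,960
Base plus per-day: €187,550 + €2,781,960 = €2,969,510
Enhancement: 60% of €2,969,510 = €1,781,706
Enhanced fine: €2,969,510 + €1,781,706 = €4,751,216
Minimum €3,399,450: €4,751,216 meets the minimum, no increase.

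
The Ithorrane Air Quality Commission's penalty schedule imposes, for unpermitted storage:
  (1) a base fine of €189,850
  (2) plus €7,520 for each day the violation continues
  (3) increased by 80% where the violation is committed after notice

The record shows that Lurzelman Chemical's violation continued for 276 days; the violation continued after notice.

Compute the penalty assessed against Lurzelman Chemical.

Per-day component: 276 × €7,520 = €2,075,520
Base plus per-day: €189,850 + €2,075,520 = €2,265,370
Enhancement: 80% of €2,265,370 = €1,812,296
Enhanced fine: €2,265,370 + €1,812,296 = €4,077,666

€4,077,666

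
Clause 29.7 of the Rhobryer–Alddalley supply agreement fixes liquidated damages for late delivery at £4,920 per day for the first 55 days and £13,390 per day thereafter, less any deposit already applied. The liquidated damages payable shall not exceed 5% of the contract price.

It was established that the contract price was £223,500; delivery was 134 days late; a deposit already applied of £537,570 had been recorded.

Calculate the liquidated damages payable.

£11,175

First 55 days: 55 × £4,920 = £270,600
Remaining days: (134 − 55) × £13,390 = £1,057,810
Accrued per-day damages: £270,600 + £1,057,810 = £1,328,410
Less deposit already applied: £1,328,410 − £537,570 = £790,840
Cap: 5% of £223,500 = £11,175
Cap at £11,175: £790,840 exceeds the cap → £11,175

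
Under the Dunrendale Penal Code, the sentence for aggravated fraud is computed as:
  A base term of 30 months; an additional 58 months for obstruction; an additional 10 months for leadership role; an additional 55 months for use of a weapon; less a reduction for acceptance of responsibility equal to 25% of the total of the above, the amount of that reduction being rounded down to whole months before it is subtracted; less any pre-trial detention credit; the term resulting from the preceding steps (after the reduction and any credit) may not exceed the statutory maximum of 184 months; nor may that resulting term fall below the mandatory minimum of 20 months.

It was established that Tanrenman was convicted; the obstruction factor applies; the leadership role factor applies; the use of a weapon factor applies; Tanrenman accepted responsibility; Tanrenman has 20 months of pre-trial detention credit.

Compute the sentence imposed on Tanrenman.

95 months

Obstruction enhancement: +58 months
Leadership role enhancement: +10 months
Use of a weapon enhancement: +55 months
Adjusted term: 30 months + 58 months + 10 months + 55 months = 153 months
Acceptance of responsibility reduction: 25% of 153 months = 38 months (rounded down)
After reduction: 153 − 38 = 115 months
Less pre-trial detention credit: 115 months − 20 months = 95 months
Cap at 184 months: 95 months is within the cap, no reduction.
Minimum 20 months: 95 months meets the minimum, no increase.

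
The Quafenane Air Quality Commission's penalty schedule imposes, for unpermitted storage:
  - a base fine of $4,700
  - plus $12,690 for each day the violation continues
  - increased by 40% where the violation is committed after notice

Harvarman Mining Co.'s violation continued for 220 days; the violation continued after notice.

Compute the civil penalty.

$3,915,100

Per-day component: 220 × $12,690 = $2,791,800
Base plus per-day: $4,700 + $2,791,800 = $2,796,500
Enhancement: 40% of $2,796,500 = $1,118,600
Enhanced fine: $2,796,500 + $1,118,600 = $3,915,100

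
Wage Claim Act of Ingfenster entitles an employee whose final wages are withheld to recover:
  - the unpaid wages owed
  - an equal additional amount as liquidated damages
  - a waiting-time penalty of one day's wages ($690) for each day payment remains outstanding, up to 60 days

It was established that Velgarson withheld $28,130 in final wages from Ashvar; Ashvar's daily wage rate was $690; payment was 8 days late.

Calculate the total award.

Liquidated damages (equal amount): $28,130
Penalty days: min(8, 60) = 8
Waiting-time penalty: 8 × $690 = $5,520
Total award: $28,130 + $28,130 + $5,520 = $61,780

Total award: $61,780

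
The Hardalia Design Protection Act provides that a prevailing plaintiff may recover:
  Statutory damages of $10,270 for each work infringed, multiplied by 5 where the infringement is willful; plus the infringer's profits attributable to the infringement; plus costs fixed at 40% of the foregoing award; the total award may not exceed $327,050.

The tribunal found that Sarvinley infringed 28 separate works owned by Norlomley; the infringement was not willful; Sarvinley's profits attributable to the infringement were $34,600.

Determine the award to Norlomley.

Statutory damages: 28 × $10,270 = $287,560
Infringement not willful: no ×5 enhancement.
Combined award: $287,560 + $34,600 = $322,160
Costs: 40% of $322,160 = $128,864
Award plus costs: $322,160 + $128,864 = $451,024
Cap at $327,050: $451,024 exceeds the cap → $327,050

Award: $327,050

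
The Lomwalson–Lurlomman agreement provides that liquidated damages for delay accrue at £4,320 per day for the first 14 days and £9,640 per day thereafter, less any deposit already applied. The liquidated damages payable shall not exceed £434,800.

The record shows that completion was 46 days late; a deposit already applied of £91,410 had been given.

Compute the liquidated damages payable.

First 14 days: 14 × £4,320 = £60,480
Remaining days: (46 − 14) × £9,640 = £308,480
Accrued per-day damages: £60,480 + £308,480 = £368,960
Less deposit already applied: £368,960 − £91,410 = £277,550
Cap at £434,800: £277,550 is within the cap, no reduction.

£277,550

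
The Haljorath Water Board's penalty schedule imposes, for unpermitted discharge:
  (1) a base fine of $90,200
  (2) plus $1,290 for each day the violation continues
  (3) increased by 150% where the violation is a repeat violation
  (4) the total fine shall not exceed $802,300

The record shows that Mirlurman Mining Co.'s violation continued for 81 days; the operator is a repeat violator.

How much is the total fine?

$486,725

Per-day component: 81 × $1,290 = $104,490
Base plus per-day: $90,200 + $104,490 = $194,690
Enhancement: 150% of $194,690 = $292,035
Enhanced fine: $194,690 + $292,035 = $486,725
Cap at $802,300: $486,725 is within the cap, no reduction.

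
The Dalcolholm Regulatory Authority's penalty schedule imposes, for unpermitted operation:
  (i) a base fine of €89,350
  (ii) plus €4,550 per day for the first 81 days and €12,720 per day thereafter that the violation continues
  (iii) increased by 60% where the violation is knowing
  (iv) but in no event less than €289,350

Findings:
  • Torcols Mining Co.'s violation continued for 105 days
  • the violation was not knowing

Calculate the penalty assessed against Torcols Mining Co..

First 81 days: 81 × €4,550 = €368,550
Remaining days: (105 − 81) × €12,720 = €305,280
Per-day component: €368,550 + €305,280 = €673,830
Base plus per-day: €89,350 + €673,830 = €763,180
The violation was not knowing: no 60% increase.
Minimum €289,350: €763,180 meets the minimum, no increase.

€763,180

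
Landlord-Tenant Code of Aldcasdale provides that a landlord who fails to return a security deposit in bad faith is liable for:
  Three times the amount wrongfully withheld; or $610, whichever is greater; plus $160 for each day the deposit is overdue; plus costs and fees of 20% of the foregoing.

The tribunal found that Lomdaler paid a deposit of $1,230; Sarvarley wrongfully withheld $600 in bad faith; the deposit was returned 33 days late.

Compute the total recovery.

$8,496

Trebled: 3 × $600 = $1,800
Minimum $610: $1,800 meets the minimum, no increase.
Late-return penalty: 33 × $160 = $5,280
Damages plus late penalty: $1,800 + $5,280 = $7,080
Costs and fees: 20% of $7,080 = $1,416
Total recovery: $7,080 + $1,416 = $8,496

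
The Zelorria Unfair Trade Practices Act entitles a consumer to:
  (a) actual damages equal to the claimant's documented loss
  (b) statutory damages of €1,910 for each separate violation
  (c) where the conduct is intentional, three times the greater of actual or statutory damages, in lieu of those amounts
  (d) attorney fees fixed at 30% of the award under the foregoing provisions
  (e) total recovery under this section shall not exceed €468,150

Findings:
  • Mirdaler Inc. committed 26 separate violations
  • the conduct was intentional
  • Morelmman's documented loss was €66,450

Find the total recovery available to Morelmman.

Statutory damages: 26 × €1,910 = €49,660
Greater of actual damages (€66,450) or statutory damages (€49,660): €66,450
Trebled: 3 × €66,450 = €199,350
Attorney fees: 30% of €199,350 = €59,805
Total before cap: €199,350 + €59,805 = €259,155
Cap at €468,150: €259,155 is within the cap, no reduction.

€259,155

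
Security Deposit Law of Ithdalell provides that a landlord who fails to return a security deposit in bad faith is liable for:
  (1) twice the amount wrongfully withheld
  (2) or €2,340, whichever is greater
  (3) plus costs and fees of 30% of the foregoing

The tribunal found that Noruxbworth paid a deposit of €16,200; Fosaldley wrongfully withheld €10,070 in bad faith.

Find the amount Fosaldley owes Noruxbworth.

€26,182

Doubled: 2 × €10,070 = €20,140
Minimum €2,340: €20,140 meets the minimum, no increase.
Costs and fees: 30% of €20,140 = €6,042
Total recovery: €20,140 + €6,042 = €26,182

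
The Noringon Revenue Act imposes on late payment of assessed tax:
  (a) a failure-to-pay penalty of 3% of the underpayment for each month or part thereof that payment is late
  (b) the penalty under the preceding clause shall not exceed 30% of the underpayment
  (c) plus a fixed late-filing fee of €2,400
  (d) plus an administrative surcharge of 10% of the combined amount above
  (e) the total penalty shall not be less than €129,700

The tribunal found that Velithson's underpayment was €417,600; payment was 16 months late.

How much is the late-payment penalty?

Penalty: €140,448

Accrued rate: 3% × 16 = 48%, capped at 30% → 30%
Failure-to-pay penalty: 30% of €417,600 = €125,280
Penalty before surcharge: €125,280 + €2,400 = €127,680
Administrative surcharge: 10% of €127,680 = €12,768
Total penalty: €127,680 + €12,768 = €140,448
Minimum €129,700: €140,448 meets the minimum, no increase.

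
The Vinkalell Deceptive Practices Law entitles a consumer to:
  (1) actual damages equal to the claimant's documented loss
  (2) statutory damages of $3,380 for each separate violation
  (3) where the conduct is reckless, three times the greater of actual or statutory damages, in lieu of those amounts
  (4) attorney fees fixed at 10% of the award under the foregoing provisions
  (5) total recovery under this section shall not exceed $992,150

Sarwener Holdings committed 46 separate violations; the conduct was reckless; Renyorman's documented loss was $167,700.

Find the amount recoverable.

Statutory damages: 46 × $3,380 = $155,480
Greater of actual damages ($167,700) or statutory damages ($155,480): $167,700
Trebled: 3 × $167,700 = $503,100
Attorney fees: 10% of $503,100 = $50,310
Total before cap: $503,100 + $50,310 = $553,410
Cap at $992,150: $553,410 is within the cap, no reduction.

$553,410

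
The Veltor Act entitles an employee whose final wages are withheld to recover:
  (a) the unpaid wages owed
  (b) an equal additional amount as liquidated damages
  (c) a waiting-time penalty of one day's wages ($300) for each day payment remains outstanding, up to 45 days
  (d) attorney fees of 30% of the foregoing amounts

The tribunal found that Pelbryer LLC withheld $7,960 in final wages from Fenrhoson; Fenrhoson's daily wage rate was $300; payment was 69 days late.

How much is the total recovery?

$38,246

Liquidated damages (equal amount): $7,960
Penalty days: min(69, 45) = 45
Waiting-time penalty: 45 × $300 = $13,500
Subtotal: $7,960 + $7,960 + $13,500 = $29,420
Attorney fees: 30% of $29,420 = $8,826
Total award: $29,420 + $8,826 = $38,246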